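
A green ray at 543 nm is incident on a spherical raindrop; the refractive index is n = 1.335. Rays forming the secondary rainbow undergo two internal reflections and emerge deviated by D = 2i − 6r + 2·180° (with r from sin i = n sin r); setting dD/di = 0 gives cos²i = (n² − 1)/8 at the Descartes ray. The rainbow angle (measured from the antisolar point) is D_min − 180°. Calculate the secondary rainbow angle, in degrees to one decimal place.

cos²i = (1.78222 − 1)/8 = 0.09778; i = arccos(0.31269) = 71.778°.
sin r = sin 71.778°/1.335 = 0.71150; r = 45.357°.
D_min = 2·71.778° − 6·45.357° + 360° = 231.414°.
Rainbow angle = D_min − 180° = 51.414°.

51.4°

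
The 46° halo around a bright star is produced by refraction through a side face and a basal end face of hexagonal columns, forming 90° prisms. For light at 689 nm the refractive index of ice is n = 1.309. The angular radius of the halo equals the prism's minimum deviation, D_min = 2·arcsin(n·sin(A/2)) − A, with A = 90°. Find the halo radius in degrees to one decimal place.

45.5°

n·sin(A/2) = 1.309 × sin 45° = 1.309 × 0.7071 = 0.9256.
D_min = 2·arcsin(0.9256) − 90° = 2 × 67.759° − 90° = 45.519°.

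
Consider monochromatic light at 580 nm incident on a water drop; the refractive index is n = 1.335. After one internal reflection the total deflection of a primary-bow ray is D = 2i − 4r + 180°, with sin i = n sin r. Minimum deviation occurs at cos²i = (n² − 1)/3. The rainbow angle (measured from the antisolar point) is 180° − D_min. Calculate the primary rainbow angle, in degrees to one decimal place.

cos²i = (1.78222 − 1)/3 = 0.26074; i = arccos(0.51063) = 59.294°.
sin r = sin 59.294°/1.335 = 0.64405; r = 40.094°.
D_min = 2·59.294° − 4·40.094° + 180° = 138.212°.
Rainbow angle = 180° − D_min = 41.788°.

41.8°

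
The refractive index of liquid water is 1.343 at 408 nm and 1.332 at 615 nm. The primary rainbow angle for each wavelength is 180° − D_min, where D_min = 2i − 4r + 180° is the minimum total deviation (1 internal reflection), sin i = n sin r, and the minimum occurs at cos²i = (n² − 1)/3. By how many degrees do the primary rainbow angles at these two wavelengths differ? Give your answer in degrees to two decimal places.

1.58°

At 408 nm (n = 1.343): cos²i = 0.26788 → i = 58.830°, r = 39.577°, D_min = 139.354°, rainbow angle = 40.646°.
At 615 nm (n = 1.332): cos²i = 0.25807 → i = 59.469°, r = 40.290°, D_min = 137.776°, rainbow angle = 42.224°.
Angular width = |40.646° − 42.224°| = 1.578°.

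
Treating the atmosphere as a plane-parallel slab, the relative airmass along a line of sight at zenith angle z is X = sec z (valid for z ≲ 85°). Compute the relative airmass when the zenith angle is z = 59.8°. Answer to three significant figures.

1.99

X = sec z = 1/cos 59.8° = 1/0.5030 = 1.9880.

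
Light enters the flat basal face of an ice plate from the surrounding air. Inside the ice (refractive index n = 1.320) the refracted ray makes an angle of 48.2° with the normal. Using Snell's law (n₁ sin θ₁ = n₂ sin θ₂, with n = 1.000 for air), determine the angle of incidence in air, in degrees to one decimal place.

79.7°

Snell: sin θ_i = n · sin θ_r = 1.320 × sin 48.2° = 1.320 × 0.7455 = 0.9840.
θ_i = arcsin(0.9840) = 79.75°.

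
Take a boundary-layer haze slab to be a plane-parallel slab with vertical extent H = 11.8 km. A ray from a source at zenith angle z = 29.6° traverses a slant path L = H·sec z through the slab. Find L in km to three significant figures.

13.6 km

sec z = 1/cos 29.6° = 1.1501.
L = 11.8 × 1.1501 = 13.571 km.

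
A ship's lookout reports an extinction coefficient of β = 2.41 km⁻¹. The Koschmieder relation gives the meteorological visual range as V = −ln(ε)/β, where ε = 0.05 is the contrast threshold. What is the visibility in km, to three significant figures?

V = −ln(0.05) / 2.41 = 2.996 / 2.41 = 1.2430 km.

1.24 km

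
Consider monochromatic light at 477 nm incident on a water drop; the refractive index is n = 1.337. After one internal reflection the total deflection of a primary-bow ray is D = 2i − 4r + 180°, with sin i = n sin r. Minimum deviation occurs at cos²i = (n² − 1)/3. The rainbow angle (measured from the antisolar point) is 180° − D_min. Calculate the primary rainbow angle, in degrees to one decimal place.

cos²i = (1.78757 − 1)/3 = 0.26252; i = arccos(0.51237) = 59.178°.
sin r = sin 59.178°/1.337 = 0.64231; r = 39.964°.
D_min = 2·59.178° − 4·39.964° + 180° = 138.500°.
Rainbow angle = 180° − D_min = 41.500°.

41.5°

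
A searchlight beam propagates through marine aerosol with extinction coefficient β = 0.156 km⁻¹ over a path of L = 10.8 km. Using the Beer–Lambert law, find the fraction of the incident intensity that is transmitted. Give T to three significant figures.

τ = β·L = 0.156 × 10.8 = 1.6848.
T = exp(−1.6848) = 0.1855.

0.185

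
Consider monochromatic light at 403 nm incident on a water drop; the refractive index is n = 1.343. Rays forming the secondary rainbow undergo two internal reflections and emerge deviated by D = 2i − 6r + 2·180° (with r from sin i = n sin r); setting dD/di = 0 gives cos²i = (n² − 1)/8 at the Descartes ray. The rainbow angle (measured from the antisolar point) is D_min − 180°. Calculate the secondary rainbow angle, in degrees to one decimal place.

cos²i = (1.80365 − 1)/8 = 0.10046; i = arccos(0.31695) = 71.522°.
sin r = sin 71.522°/1.343 = 0.70621; r = 44.928°.
D_min = 2·71.522° − 6·44.928° + 360° = 233.478°.
Rainbow angle = D_min − 180° = 53.478°.

53.5°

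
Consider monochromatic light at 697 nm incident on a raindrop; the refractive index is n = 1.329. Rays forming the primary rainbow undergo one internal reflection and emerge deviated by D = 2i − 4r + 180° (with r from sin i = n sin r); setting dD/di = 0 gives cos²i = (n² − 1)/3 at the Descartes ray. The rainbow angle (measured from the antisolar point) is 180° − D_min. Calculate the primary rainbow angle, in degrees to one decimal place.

cos²i = (1.76624 − 1)/3 = 0.25541; i = arccos(0.50538) = 59.643°.
sin r = sin 59.643°/1.329 = 0.64928; r = 40.487°.
D_min = 2·59.643° − 4·40.487° + 180° = 137.337°.
Rainbow angle = 180° − D_min = 42.663°.

42.7°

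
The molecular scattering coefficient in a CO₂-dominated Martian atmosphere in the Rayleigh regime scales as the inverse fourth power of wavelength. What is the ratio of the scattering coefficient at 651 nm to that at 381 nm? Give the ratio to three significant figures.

0.117

Rayleigh scattering ∝ λ⁻⁴, so the ratio of coefficients is the inverse fourth power of the wavelength ratio.
σ(651)/σ(381) = (381/651)⁴ = (0.5853)⁴ = 0.1173.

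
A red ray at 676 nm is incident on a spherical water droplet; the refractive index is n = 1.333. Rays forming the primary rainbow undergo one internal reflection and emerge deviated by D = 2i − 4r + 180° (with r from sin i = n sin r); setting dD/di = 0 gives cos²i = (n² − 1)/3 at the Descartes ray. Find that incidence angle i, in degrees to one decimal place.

cos²i = (1.333² − 1)/3 = (1.77689 − 1)/3 = 0.25896.
cos i = 0.50888, so i = 59.410°.

59.4°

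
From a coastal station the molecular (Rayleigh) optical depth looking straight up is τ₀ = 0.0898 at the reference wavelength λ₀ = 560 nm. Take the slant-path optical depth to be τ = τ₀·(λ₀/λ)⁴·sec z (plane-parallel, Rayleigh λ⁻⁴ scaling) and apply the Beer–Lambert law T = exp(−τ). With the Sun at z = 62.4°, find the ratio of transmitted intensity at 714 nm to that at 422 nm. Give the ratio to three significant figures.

1.70

Airmass: sec 62.4° = 2.1584.
τ(714 nm) = 0.0898 × (560/714)⁴ × 2.1584 = 0.0898 × 0.3784 × 2.1584 = 0.0733.
τ(422 nm) = 0.0898 × (560/422)⁴ × 2.1584 = 0.0898 × 3.1010 × 2.1584 = 0.6011.
T(714)/T(422) = exp(τ_B − τ_A) = exp(0.5277) = 1.6951.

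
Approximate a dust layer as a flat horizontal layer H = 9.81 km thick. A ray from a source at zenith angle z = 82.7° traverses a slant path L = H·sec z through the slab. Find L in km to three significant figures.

sec z = 1/cos 82.7° = 7.8700.
L = 9.81 × 7.8700 = 77.205 km.

77.2 km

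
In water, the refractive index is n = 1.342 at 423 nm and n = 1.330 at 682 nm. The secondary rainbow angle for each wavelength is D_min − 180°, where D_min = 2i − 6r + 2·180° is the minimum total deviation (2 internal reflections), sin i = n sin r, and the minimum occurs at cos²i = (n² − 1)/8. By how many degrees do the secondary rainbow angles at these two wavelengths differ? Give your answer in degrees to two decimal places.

3.12°

At 423 nm (n = 1.342): cos²i = 0.10012 → i = 71.554°, r = 44.981°, D_min = 233.222°, rainbow angle = 53.222°.
At 682 nm (n = 1.330): cos²i = 0.09611 → i = 71.940°, r = 45.630°, D_min = 230.101°, rainbow angle = 50.101°.
Angular width = |53.222° − 50.101°| = 3.121°.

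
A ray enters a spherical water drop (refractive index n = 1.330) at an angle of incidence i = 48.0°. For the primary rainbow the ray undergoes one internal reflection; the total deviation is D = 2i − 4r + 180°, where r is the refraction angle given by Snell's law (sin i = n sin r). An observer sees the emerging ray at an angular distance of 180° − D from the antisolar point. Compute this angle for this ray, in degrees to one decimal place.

sin r = sin 48.0° / 1.330 = 0.7431/1.330 = 0.5588; r = 33.97°.
D = 2·48.0° − 4·33.97° + 180° = 96.00° − 135.88° + 180° = 140.12°.
Angle from antisolar point = 180° − D = 39.88°.

39.9°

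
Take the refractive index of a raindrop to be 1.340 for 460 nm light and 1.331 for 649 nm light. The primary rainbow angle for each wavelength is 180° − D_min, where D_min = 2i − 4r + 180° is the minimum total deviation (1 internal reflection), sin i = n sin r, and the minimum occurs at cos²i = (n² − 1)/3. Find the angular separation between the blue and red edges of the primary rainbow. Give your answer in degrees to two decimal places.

At 460 nm (n = 1.340): cos²i = 0.26520 → i = 59.004°, r = 39.770°, D_min = 138.929°, rainbow angle = 41.071°.
At 649 nm (n = 1.331): cos²i = 0.25719 → i = 59.527°, r = 40.356°, D_min = 137.630°, rainbow angle = 42.370°.
Angular width = |41.071° − 42.370°| = 1.299°.

1.30°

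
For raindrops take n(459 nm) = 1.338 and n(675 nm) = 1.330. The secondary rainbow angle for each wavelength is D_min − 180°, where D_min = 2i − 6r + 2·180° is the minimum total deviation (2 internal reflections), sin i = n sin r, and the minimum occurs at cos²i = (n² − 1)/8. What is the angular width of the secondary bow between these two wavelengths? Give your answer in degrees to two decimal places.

At 459 nm (n = 1.338): cos²i = 0.09878 → i = 71.682°, r = 45.195°, D_min = 232.193°, rainbow angle = 52.193°.
At 675 nm (n = 1.330): cos²i = 0.09611 → i = 71.940°, r = 45.630°, D_min = 230.101°, rainbow angle = 50.101°.
Angular width = |52.193° − 50.101°| = 2.092°.

2.09°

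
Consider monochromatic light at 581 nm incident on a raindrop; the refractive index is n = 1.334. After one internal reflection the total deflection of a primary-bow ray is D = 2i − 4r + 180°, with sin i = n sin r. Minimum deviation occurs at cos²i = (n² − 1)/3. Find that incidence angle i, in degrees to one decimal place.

cos²i = (1.334² − 1)/3 = (1.77956 − 1)/3 = 0.25985.
cos i = 0.50976, so i = 59.352°.

59.4°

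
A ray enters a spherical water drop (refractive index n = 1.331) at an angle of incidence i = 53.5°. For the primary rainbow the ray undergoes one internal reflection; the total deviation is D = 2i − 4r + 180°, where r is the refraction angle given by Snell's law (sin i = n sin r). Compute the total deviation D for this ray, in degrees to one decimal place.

138.4°

sin r = sin 53.5° / 1.331 = 0.8039/1.331 = 0.6039; r = 37.15°.
D = 2·53.5° − 4·37.15° + 180° = 107.00° − 148.61° + 180° = 138.39°.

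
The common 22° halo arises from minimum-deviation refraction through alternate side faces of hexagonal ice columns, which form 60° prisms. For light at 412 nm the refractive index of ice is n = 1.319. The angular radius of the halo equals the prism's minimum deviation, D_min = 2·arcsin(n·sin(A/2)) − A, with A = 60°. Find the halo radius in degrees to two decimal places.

22.52°

n·sin(A/2) = 1.319 × sin 30° = 1.319 × 0.5000 = 0.6595.
D_min = 2·arcsin(0.6595) − 60° = 2 × 41.262° − 60° = 22.524°.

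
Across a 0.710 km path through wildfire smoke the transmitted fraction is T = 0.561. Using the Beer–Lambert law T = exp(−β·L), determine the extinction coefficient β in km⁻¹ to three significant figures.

Beer–Lambert: T = exp(−βL) ⇒ β = −ln(T)/L = −ln(0.561)/0.710 = 0.5780/0.710 = 0.8141 km⁻¹.

0.814 km⁻¹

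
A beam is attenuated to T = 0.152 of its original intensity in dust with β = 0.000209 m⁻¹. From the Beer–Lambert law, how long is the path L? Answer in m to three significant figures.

9010 m

Beer–Lambert: T = exp(−βL) ⇒ L = −ln(T)/β = −ln(0.152)/0.000209 = 1.8839/0.000209 = 9014 m.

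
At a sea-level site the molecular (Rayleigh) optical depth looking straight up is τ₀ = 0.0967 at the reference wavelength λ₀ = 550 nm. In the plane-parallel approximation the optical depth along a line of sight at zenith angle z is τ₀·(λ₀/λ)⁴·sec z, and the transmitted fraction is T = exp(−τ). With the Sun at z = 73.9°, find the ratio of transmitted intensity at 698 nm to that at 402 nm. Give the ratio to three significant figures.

2.97

Airmass: sec 73.9° = 3.6060.
τ(698 nm) = 0.0967 × (550/698)⁴ × 3.6060 = 0.0967 × 0.3855 × 3.6060 = 0.1344.
τ(402 nm) = 0.0967 × (550/402)⁴ × 3.6060 = 0.0967 × 3.5039 × 3.6060 = 1.2218.
T(698)/T(402) = exp(τ_B − τ_A) = exp(1.0874) = 2.9665.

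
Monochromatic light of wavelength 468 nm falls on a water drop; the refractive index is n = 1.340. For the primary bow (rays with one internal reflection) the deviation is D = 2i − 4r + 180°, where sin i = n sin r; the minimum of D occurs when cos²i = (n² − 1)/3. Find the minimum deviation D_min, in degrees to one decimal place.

cos²i = (1.79560 − 1)/3 = 0.26520; i = arccos(0.51498) = 59.004°.
sin r = sin 59.004°/1.340 = 0.63971; r = 39.770°.
D_min = 2·59.004° − 4·39.770° + 180° = 138.929°.

138.9°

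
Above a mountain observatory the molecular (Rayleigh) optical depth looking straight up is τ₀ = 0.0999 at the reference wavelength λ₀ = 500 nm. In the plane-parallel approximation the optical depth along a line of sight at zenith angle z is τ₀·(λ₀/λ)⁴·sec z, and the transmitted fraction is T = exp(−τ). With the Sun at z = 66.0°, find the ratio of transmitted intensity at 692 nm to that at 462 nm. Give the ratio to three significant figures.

Airmass: sec 66.0° = 2.4586.
τ(692 nm) = 0.0999 × (500/692)⁴ × 2.4586 = 0.0999 × 0.2726 × 2.4586 = 0.0669.
τ(462 nm) = 0.0999 × (500/462)⁴ × 2.4586 = 0.0999 × 1.3719 × 2.4586 = 0.3369.
T(692)/T(462) = exp(τ_B − τ_A) = exp(0.2700) = 1.3100.

1.31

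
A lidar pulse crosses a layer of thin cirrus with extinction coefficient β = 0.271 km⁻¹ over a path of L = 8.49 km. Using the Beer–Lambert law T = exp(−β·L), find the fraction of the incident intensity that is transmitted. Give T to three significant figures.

τ = β·L = 0.271 × 8.49 = 2.3008.
T = exp(−2.3008) = 0.1002.

0.100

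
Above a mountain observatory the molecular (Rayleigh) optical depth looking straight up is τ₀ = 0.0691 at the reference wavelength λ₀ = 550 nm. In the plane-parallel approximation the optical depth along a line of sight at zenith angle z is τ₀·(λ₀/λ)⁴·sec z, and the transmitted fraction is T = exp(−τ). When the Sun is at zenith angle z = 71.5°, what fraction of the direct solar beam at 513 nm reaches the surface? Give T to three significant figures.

sec 71.5° = 3.1515.
τ = 0.0691 × (550/513)⁴ × 3.1515 = 0.0691 × 1.3212 × 3.1515 = 0.2877.
T = exp(−0.2877) = 0.7500.

0.750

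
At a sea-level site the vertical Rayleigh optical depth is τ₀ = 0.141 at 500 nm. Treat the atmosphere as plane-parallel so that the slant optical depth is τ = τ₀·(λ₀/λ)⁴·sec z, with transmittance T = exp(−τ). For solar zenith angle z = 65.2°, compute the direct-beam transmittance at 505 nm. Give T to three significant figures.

0.724

sec 65.2° = 2.3841.
τ = 0.141 × (500/505)⁴ × 2.3841 = 0.141 × 0.9610 × 2.3841 = 0.3230.
T = exp(−0.3230) = 0.7239.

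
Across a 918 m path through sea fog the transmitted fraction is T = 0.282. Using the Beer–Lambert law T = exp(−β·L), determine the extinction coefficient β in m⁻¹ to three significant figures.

Beer–Lambert: T = exp(−βL) ⇒ β = −ln(T)/L = −ln(0.282)/918 = 1.2658/918 = 0.001379 m⁻¹.

0.00138 m⁻¹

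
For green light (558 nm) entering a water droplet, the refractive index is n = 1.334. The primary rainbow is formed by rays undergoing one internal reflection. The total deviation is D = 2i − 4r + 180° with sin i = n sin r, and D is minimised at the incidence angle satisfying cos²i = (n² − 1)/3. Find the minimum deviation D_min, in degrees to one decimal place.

138.1°

cos²i = (1.77956 − 1)/3 = 0.25985; i = arccos(0.50976) = 59.352°.
sin r = sin 59.352°/1.334 = 0.64492; r = 40.159°.
D_min = 2·59.352° − 4·40.159° + 180° = 138.067°.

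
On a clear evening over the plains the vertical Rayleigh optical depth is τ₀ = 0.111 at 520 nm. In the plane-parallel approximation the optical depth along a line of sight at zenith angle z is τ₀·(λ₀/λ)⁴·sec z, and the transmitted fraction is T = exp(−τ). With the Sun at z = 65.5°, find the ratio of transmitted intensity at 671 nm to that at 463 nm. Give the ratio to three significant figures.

Airmass: sec 65.5° = 2.4114.
τ(671 nm) = 0.111 × (520/671)⁴ × 2.4114 = 0.111 × 0.3607 × 2.4114 = 0.0965.
τ(463 nm) = 0.111 × (520/463)⁴ × 2.4114 = 0.111 × 1.5911 × 2.4114 = 0.4259.
T(671)/T(463) = exp(τ_B − τ_A) = exp(0.3293) = 1.3900.

1.39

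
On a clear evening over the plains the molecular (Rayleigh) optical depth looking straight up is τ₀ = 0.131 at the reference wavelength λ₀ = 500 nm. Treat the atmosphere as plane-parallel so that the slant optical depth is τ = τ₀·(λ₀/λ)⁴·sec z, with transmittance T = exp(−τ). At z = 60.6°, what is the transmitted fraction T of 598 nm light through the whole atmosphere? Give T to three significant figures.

0.878

sec 60.6° = 2.0371.
τ = 0.131 × (500/598)⁴ × 2.0371 = 0.131 × 0.4887 × 2.0371 = 0.1304.
T = exp(−0.1304) = 0.8777.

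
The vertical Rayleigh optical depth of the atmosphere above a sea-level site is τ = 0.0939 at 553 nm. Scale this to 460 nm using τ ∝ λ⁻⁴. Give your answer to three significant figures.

τ(460 nm) = τ(553 nm) × (553/460)⁴ = 0.0939 × (1.2022)⁴ = 0.0939 × 2.0887 = 0.1961.

0.196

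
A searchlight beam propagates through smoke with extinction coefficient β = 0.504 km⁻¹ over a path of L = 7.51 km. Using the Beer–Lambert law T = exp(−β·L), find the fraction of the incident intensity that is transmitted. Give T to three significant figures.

0.0227

τ = β·L = 0.504 × 7.51 = 3.7850.
T = exp(−3.7850) = 0.0227.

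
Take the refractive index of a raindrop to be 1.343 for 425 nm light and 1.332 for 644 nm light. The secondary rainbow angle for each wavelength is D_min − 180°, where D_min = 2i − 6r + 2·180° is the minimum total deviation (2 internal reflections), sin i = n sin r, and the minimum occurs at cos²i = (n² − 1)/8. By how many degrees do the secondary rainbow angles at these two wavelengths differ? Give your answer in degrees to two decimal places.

2.85°

At 425 nm (n = 1.343): cos²i = 0.10046 → i = 71.522°, r = 44.928°, D_min = 233.478°, rainbow angle = 53.478°.
At 644 nm (n = 1.332): cos²i = 0.09678 → i = 71.875°, r = 45.520°, D_min = 230.628°, rainbow angle = 50.628°.
Angular width = |53.478° − 50.628°| = 2.849°.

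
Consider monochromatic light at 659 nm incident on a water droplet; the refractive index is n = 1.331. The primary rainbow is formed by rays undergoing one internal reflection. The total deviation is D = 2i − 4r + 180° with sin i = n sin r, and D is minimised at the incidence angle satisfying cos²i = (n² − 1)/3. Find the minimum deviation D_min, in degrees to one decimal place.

cos²i = (1.77156 − 1)/3 = 0.25719; i = arccos(0.50714) = 59.527°.
sin r = sin 59.527°/1.331 = 0.64753; r = 40.356°.
D_min = 2·59.527° − 4·40.356° + 180° = 137.630°.

137.6°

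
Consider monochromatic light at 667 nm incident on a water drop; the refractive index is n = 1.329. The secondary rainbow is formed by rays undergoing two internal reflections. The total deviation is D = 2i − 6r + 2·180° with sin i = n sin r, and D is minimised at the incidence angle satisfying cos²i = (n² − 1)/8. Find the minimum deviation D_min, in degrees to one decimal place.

cos²i = (1.76624 − 1)/8 = 0.09578; i = arccos(0.30948) = 71.972°.
sin r = sin 71.972°/1.329 = 0.71550; r = 45.685°.
D_min = 2·71.972° − 6·45.685° + 360° = 229.837°.

229.8°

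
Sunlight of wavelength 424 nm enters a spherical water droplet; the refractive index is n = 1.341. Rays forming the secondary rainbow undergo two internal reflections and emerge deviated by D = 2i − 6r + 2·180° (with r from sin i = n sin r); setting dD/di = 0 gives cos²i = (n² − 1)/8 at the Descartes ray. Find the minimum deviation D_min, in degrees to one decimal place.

233.0°

cos²i = (1.79828 − 1)/8 = 0.09979; i = arccos(0.31589) = 71.586°.
sin r = sin 71.586°/1.341 = 0.70753; r = 45.034°.
D_min = 2·71.586° − 6·45.034° + 360° = 232.966°.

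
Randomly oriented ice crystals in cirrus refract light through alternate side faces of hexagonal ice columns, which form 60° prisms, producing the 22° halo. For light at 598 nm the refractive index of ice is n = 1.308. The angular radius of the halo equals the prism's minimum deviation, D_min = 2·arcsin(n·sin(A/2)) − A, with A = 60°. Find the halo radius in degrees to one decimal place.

21.7°

n·sin(A/2) = 1.308 × sin 30° = 1.308 × 0.5000 = 0.6540.
D_min = 2·arcsin(0.6540) − 60° = 2 × 40.844° − 60° = 21.688°.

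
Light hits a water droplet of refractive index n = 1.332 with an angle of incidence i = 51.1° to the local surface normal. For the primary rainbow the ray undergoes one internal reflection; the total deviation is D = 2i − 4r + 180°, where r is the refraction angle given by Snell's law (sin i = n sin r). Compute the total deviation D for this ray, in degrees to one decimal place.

sin r = sin 51.1° / 1.332 = 0.7782/1.332 = 0.5843; r = 35.75°.
D = 2·51.1° − 4·35.75° + 180° = 102.20° − 143.00° + 180° = 139.20°.

139.2°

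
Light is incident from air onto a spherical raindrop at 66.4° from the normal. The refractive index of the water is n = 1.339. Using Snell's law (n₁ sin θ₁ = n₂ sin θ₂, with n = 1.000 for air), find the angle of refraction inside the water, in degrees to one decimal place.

43.2°

Snell: sin θ_r = sin θ_i / n = sin 66.4° / 1.339 = 0.9164 / 1.339 = 0.6844.
θ_r = arcsin(0.6844) = 43.19°.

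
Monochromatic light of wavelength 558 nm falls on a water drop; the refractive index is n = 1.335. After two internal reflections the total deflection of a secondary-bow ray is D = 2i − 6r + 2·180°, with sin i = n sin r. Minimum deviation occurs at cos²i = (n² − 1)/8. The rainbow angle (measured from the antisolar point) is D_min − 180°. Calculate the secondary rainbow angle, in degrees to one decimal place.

cos²i = (1.78222 − 1)/8 = 0.09778; i = arccos(0.31269) = 71.778°.
sin r = sin 71.778°/1.335 = 0.71150; r = 45.357°.
D_min = 2·71.778° − 6·45.357° + 360° = 231.414°.
Rainbow angle = D_min − 180° = 51.414°.

51.4°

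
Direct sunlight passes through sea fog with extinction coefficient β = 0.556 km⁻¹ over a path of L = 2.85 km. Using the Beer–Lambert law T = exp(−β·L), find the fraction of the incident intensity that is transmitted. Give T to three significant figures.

0.205

τ = β·L = 0.556 × 2.85 = 1.5846.
T = exp(−1.5846) = 0.2050.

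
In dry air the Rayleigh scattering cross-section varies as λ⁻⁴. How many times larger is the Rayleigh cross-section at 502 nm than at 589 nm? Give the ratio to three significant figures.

Rayleigh scattering ∝ λ⁻⁴, so the ratio of coefficients is the inverse fourth power of the wavelength ratio.
σ(502)/σ(589) = (589/502)⁴ = (1.1733)⁴ = 1.895.

1.90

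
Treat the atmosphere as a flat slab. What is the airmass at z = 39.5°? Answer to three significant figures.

X = sec z = 1/cos 39.5° = 1/0.7716 = 1.2960.

1.30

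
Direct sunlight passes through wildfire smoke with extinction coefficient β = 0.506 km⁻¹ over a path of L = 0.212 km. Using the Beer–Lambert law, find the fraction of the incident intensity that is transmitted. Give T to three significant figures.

0.898

τ = β·L = 0.506 × 0.212 = 0.1073.
T = exp(−0.1073) = 0.8983.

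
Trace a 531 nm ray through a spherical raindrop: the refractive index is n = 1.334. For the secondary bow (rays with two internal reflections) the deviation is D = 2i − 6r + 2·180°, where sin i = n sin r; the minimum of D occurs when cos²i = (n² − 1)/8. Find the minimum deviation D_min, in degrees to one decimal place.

231.2°

cos²i = (1.77956 − 1)/8 = 0.09744; i = arccos(0.31216) = 71.810°.
sin r = sin 71.810°/1.334 = 0.71217; r = 45.411°.
D_min = 2·71.810° − 6·45.411° + 360° = 231.153°.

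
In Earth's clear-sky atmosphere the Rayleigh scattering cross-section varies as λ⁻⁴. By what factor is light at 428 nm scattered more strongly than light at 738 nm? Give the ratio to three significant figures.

Rayleigh scattering ∝ λ⁻⁴, so the ratio of coefficients is the inverse fourth power of the wavelength ratio.
σ(428)/σ(738) = (738/428)⁴ = (1.7243)⁴ = 8.84.

8.84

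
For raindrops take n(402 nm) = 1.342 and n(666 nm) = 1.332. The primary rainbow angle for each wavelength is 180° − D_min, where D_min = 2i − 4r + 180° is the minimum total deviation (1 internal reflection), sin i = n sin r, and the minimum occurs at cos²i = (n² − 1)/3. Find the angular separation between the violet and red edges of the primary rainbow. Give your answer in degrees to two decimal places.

1.44°

At 402 nm (n = 1.342): cos²i = 0.26699 → i = 58.888°, r = 39.641°, D_min = 139.213°, rainbow angle = 40.787°.
At 666 nm (n = 1.332): cos²i = 0.25807 → i = 59.469°, r = 40.290°, D_min = 137.776°, rainbow angle = 42.224°.
Angular width = |40.787° − 42.224°| = 1.437°.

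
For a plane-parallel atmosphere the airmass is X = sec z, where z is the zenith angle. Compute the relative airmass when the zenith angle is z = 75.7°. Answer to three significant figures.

4.05

X = sec z = 1/cos 75.7° = 1/0.2470 = 4.0486.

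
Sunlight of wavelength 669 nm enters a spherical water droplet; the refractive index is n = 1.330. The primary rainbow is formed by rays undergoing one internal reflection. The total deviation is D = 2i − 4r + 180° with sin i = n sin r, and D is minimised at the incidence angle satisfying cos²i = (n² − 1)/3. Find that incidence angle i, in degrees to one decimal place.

59.6°

cos²i = (1.330² − 1)/3 = (1.76890 − 1)/3 = 0.25630.
cos i = 0.50626, so i = 59.585°.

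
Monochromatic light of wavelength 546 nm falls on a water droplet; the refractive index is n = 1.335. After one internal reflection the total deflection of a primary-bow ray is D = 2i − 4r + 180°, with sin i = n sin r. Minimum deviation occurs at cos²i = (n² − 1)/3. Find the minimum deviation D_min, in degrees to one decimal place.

138.2°

cos²i = (1.78222 − 1)/3 = 0.26074; i = arccos(0.51063) = 59.294°.
sin r = sin 59.294°/1.335 = 0.64405; r = 40.094°.
D_min = 2·59.294° − 4·40.094° + 180° = 138.212°.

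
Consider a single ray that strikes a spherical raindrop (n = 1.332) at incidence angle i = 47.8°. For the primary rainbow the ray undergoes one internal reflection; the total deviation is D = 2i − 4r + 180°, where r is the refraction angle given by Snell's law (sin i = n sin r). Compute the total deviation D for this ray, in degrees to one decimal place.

140.4°

sin r = sin 47.8° / 1.332 = 0.7408/1.332 = 0.5562; r = 33.79°.
D = 2·47.8° − 4·33.79° + 180° = 95.60° − 135.16° + 180° = 140.44°.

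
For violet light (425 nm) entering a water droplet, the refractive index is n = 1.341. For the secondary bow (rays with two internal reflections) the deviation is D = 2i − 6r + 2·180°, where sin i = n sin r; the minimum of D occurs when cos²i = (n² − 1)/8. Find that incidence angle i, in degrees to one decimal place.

cos²i = (1.341² − 1)/8 = (1.79828 − 1)/8 = 0.09979.
cos i = 0.31589, so i = 71.586°.

71.6°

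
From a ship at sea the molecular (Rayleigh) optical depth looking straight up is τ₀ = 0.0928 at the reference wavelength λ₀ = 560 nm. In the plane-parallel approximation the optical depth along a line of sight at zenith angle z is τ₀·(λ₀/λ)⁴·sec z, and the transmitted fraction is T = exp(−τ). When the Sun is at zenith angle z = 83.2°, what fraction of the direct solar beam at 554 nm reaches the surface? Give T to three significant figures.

0.441

sec 83.2° = 8.4457.
τ = 0.0928 × (560/554)⁴ × 8.4457 = 0.0928 × 1.0440 × 8.4457 = 0.8183.
T = exp(−0.8183) = 0.4412.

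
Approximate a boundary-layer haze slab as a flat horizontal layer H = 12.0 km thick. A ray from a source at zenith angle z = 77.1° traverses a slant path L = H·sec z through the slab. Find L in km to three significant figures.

sec z = 1/cos 77.1° = 4.4793.
L = 12.0 × 4.4793 = 53.751 km.

53.8 km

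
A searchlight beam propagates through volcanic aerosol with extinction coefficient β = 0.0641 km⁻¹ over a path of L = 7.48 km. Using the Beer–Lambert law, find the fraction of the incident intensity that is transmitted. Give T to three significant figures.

τ = β·L = 0.0641 × 7.48 = 0.4795.
T = exp(−0.4795) = 0.6191.

0.619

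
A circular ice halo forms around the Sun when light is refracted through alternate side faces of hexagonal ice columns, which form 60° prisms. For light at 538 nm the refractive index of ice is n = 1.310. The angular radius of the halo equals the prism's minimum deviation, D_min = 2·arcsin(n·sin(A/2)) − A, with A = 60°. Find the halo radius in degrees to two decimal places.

n·sin(A/2) = 1.310 × sin 30° = 1.310 × 0.5000 = 0.6550.
D_min = 2·arcsin(0.6550) − 60° = 2 × 40.920° − 60° = 21.839°.

21.84°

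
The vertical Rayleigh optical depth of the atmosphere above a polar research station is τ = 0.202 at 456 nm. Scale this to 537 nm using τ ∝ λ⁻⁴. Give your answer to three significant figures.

τ(537 nm) = τ(456 nm) × (456/537)⁴ = 0.202 × (0.8492)⁴ = 0.202 × 0.5200 = 0.1050.

0.105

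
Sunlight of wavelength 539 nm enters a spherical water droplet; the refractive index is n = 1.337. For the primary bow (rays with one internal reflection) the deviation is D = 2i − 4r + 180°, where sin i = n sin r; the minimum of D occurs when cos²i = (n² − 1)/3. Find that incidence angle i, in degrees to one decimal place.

cos²i = (1.337² − 1)/3 = (1.78757 − 1)/3 = 0.26252.
cos i = 0.51237, so i = 59.178°.

59.2°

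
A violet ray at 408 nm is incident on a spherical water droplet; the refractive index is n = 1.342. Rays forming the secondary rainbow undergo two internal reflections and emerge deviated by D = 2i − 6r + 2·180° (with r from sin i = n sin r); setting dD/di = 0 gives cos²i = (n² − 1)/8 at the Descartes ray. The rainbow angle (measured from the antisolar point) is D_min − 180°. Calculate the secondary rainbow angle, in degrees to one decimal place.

cos²i = (1.80096 − 1)/8 = 0.10012; i = arccos(0.31642) = 71.554°.
sin r = sin 71.554°/1.342 = 0.70687; r = 44.981°.
D_min = 2·71.554° − 6·44.981° + 360° = 233.222°.
Rainbow angle = D_min − 180° = 53.222°.

53.2°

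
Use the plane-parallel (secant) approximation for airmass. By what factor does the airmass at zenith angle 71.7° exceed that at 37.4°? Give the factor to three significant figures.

2.53

X(71.7°)/X(37.4°) = sec 71.7° / sec 37.4° = cos 37.4° / cos 71.7° = 0.7944/0.3140 = 2.5300.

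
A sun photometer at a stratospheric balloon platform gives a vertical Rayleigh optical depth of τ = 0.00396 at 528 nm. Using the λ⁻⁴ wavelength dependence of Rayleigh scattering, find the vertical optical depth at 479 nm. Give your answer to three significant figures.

τ(479 nm) = τ(528 nm) × (528/479)⁴ = 0.00396 × (1.1023)⁴ = 0.00396 × 1.4764 = 0.0058.

0.00585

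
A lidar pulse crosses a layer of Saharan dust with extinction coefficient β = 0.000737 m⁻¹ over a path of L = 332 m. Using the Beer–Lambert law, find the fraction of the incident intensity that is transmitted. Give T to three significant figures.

τ = β·L = 0.000737 × 332 = 0.2447.
T = exp(−0.2447) = 0.7830.

0.783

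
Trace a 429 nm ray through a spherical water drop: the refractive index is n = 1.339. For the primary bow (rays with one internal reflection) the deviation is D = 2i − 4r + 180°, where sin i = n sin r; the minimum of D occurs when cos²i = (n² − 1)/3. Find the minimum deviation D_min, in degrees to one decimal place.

138.8°

cos²i = (1.79292 − 1)/3 = 0.26431; i = arccos(0.51411) = 59.062°.
sin r = sin 59.062°/1.339 = 0.64057; r = 39.834°.
D_min = 2·59.062° − 4·39.834° + 180° = 138.786°.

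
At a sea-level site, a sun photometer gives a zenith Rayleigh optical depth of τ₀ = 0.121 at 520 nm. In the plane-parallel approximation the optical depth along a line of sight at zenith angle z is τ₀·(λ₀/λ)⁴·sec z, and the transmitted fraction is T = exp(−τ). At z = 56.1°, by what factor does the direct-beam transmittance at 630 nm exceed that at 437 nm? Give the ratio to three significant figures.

1.40

Airmass: sec 56.1° = 1.7929.
τ(630 nm) = 0.121 × (520/630)⁴ × 1.7929 = 0.121 × 0.4641 × 1.7929 = 0.1007.
τ(437 nm) = 0.121 × (520/437)⁴ × 1.7929 = 0.121 × 2.0049 × 1.7929 = 0.4349.
T(630)/T(437) = exp(τ_B − τ_A) = exp(0.3343) = 1.3969.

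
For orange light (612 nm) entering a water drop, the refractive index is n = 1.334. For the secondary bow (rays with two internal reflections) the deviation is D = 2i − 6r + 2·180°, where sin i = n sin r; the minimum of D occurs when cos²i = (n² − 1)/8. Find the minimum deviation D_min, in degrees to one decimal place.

cos²i = (1.77956 − 1)/8 = 0.09744; i = arccos(0.31216) = 71.810°.
sin r = sin 71.810°/1.334 = 0.71217; r = 45.411°.
D_min = 2·71.810° − 6·45.411° + 360° = 231.153°.

231.2°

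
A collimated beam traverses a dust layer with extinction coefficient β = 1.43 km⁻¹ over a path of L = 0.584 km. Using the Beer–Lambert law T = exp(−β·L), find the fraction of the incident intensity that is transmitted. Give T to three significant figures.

τ = β·L = 1.43 × 0.584 = 0.8351.
T = exp(−0.8351) = 0.4338.

0.434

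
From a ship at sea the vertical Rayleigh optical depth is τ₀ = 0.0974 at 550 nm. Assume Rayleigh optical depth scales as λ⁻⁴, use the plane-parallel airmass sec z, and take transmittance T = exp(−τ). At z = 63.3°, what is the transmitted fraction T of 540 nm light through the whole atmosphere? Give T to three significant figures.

sec 63.3° = 2.2256.
τ = 0.0974 × (550/540)⁴ × 2.2256 = 0.0974 × 1.0762 × 2.2256 = 0.2333.
T = exp(−0.2333) = 0.7919.

0.792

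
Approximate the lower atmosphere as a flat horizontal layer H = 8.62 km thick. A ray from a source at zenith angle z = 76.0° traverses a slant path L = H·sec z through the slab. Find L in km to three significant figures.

35.6 km

sec z = 1/cos 76.0° = 4.1336.
L = 8.62 × 4.1336 = 35.631 km.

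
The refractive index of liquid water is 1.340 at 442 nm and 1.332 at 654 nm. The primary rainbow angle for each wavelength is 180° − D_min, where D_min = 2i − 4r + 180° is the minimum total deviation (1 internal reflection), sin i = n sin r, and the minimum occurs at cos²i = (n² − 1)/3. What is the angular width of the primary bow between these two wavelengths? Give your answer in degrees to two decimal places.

At 442 nm (n = 1.340): cos²i = 0.26520 → i = 59.004°, r = 39.770°, D_min = 138.929°, rainbow angle = 41.071°.
At 654 nm (n = 1.332): cos²i = 0.25807 → i = 59.469°, r = 40.290°, D_min = 137.776°, rainbow angle = 42.224°.
Angular width = |41.071° − 42.224°| = 1.153°.

1.15°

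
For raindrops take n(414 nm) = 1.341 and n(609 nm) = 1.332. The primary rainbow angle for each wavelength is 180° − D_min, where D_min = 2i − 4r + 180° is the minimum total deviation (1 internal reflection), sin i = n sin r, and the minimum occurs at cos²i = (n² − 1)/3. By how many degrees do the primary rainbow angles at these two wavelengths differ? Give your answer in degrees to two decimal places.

1.29°

At 414 nm (n = 1.341): cos²i = 0.26609 → i = 58.946°, r = 39.705°, D_min = 139.071°, rainbow angle = 40.929°.
At 609 nm (n = 1.332): cos²i = 0.25807 → i = 59.469°, r = 40.290°, D_min = 137.776°, rainbow angle = 42.224°.
Angular width = |40.929° − 42.224°| = 1.295°.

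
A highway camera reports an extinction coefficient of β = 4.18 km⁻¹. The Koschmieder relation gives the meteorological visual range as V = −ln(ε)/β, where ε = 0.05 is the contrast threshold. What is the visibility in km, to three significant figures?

0.717 km

V = −ln(0.05) / 4.18 = 2.996 / 4.18 = 0.7167 km.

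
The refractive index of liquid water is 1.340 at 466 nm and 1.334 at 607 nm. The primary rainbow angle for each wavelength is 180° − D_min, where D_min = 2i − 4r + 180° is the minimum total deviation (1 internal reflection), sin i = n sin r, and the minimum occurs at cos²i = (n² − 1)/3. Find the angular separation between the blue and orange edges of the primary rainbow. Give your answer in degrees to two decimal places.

0.86°

At 466 nm (n = 1.340): cos²i = 0.26520 → i = 59.004°, r = 39.770°, D_min = 138.929°, rainbow angle = 41.071°.
At 607 nm (n = 1.334): cos²i = 0.25985 → i = 59.352°, r = 40.159°, D_min = 138.067°, rainbow angle = 41.933°.
Angular width = |41.071° − 41.933°| = 0.862°.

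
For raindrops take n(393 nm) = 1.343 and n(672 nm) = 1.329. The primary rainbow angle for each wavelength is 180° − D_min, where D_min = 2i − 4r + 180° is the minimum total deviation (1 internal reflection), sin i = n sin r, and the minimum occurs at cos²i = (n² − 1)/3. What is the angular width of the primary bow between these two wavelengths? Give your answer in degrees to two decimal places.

At 393 nm (n = 1.343): cos²i = 0.26788 → i = 58.830°, r = 39.577°, D_min = 139.354°, rainbow angle = 40.646°.
At 672 nm (n = 1.329): cos²i = 0.25541 → i = 59.643°, r = 40.487°, D_min = 137.337°, rainbow angle = 42.663°.
Angular width = |40.646° − 42.663°| = 2.017°.

2.02°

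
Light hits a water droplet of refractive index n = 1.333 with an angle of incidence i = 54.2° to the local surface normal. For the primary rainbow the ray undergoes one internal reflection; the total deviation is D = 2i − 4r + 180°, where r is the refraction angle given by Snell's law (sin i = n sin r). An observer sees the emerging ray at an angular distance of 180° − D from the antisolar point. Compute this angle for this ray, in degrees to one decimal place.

41.5°

sin r = sin 54.2° / 1.333 = 0.8111/1.333 = 0.6084; r = 37.48°.
D = 2·54.2° − 4·37.48° + 180° = 108.40° − 149.91° + 180° = 138.49°.
Angle from antisolar point = 180° − D = 41.51°.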